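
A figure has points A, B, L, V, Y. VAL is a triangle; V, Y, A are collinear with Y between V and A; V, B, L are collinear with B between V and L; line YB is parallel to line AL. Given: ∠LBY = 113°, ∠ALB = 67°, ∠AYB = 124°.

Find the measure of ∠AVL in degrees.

1. ∠VBY = 67°  [linear pair at B on VL]
2. ∠BYV = 56°  [linear pair at Y on VA]
3. ∠BVY = 57°  [△VYB]
4. ∠AVL = 57°  [Y on VA, B on VL]

∠AVL = 57°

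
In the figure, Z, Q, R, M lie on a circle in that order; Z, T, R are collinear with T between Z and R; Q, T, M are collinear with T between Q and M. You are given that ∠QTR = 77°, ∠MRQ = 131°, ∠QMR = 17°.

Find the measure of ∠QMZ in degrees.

1. ∠QTZ = 103°  [linear pair at T on ZR]
2. ∠MZQ = 49°  [cyclic ZQRM, opposite ∠Z+∠R]
3. ∠QZR = 17°  [same arc QR]
4. ∠MQZ = 60°  [△ZTQ]
5. ∠QMZ = 71°  [△ZQM]

∠QMZ = 71°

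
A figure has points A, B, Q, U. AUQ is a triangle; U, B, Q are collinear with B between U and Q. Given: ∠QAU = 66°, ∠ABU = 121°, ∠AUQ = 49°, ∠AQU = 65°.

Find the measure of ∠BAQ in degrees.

∠BAQ = 56°

1. ∠ABQ = 59°  [linear pair at B on UQ]
2. ∠AQB = 65°  [B on ray QU]
3. ∠BAQ = 56°  [△ABQ]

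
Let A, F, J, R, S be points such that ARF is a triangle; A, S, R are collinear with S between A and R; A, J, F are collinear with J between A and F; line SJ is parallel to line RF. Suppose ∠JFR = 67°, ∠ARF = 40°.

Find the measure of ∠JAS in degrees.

∠JAS = 73°

1. ∠AFR = 67°  [J on ray FA]
2. ∠FAR = 73°  [△ARF]
3. ∠JAS = 73°  [S on AR, J on AF]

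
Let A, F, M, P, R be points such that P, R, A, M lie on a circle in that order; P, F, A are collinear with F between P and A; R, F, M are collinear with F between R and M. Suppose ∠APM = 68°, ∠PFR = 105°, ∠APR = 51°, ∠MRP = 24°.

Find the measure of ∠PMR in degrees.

1. ∠ARM = 68°  [same arc AM]
2. ∠AFR = 75°  [linear pair at F on PA]
3. ∠PAR = 37°  [△RFA]
4. ∠PMR = 37°  [same arc PR]

∠PMR = 37°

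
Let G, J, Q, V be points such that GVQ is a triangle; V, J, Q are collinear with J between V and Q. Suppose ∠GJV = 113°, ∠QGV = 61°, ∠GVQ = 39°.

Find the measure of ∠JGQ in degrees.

∠JGQ = 33°

1. ∠GJQ = 67°  [linear pair at J on VQ]
2. ∠GQV = 80°  [△GVQ]
3. ∠GQJ = 80°  [J on ray QV]
4. ∠JGQ = 33°  [△GJQ]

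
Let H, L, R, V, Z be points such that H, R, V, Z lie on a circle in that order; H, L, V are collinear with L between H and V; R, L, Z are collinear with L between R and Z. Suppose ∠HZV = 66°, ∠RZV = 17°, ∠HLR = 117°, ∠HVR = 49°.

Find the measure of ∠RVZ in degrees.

1. ∠RLV = 63°  [linear pair at L on HV]
2. ∠VRZ = 68°  [△RLV]
3. ∠RVZ = 95°  [△RVZ]

∠RVZ = 95°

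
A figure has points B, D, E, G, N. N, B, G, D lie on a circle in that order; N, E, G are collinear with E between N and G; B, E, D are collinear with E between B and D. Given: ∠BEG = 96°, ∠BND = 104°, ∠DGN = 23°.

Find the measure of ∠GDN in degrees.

∠GDN = 126°

1. ∠DEN = 96°  [vertical angles at E]
2. ∠DBN = 23°  [same arc ND]
3. ∠BDN = 53°  [△NBD]
4. ∠DNG = 31°  [△NED]
5. ∠GDN = 126°  [△NGD]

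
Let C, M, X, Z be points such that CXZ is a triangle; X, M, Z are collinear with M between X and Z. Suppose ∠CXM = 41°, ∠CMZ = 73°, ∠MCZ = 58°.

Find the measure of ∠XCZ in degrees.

1. ∠CXZ = 41°  [M on ray XZ]
2. ∠CZM = 49°  [△CMZ]
3. ∠CZX = 49°  [M on ray ZX]
4. ∠XCZ = 90°  [△CXZ]

∠XCZ = 90°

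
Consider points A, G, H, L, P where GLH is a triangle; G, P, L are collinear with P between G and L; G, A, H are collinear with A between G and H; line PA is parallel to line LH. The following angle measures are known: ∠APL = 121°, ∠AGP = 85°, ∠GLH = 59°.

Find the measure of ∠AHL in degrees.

1. ∠HGL = 85°  [P on GL, A on GH]
2. ∠GHL = 36°  [△GLH]
3. ∠AHL = 36°  [A on ray HG]

∠AHL = 36°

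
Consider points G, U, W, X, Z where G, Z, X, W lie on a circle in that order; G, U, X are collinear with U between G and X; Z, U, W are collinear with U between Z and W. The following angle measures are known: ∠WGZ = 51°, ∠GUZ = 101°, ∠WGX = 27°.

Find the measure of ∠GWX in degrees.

∠GWX = 98°

1. ∠WXZ = 129°  [cyclic GZXW, opposite ∠G+∠X]
2. ∠WUX = 101°  [vertical angles at U]
3. ∠WZX = 27°  [same arc XW]
4. ∠XWZ = 24°  [△ZXW]
5. ∠GXW = 55°  [△XUW]
6. ∠GWX = 98°  [△GXW]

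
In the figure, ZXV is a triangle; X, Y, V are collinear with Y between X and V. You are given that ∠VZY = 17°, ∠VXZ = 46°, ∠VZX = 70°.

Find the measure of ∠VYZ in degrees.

∠VYZ = 99°

1. ∠XVZ = 64°  [△ZXV]
2. ∠YVZ = 64°  [Y on ray VX]
3. ∠VYZ = 99°  [△ZYV]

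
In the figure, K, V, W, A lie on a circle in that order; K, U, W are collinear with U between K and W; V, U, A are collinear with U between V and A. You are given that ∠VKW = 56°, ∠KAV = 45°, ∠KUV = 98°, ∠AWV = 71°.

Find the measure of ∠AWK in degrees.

1. ∠VAW = 56°  [same arc VW]
2. ∠AUW = 98°  [vertical angles at U]
3. ∠AWK = 26°  [△WUA]

∠AWK = 26°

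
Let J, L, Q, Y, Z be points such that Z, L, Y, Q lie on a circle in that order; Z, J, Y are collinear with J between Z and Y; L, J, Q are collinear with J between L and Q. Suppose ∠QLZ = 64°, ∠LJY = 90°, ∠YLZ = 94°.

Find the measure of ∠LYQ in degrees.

1. ∠QYZ = 64°  [same arc ZQ]
2. ∠QJZ = 90°  [vertical angles at J]
3. ∠YQZ = 86°  [cyclic ZLYQ, opposite ∠L+∠Q]
4. ∠QZY = 30°  [△ZYQ]
5. ∠QJY = 90°  [linear pair at J on ZY]
6. ∠QLY = 30°  [same arc YQ]
7. ∠LQY = 26°  [△YJQ]
8. ∠LYQ = 124°  [△LYQ]

∠LYQ = 124°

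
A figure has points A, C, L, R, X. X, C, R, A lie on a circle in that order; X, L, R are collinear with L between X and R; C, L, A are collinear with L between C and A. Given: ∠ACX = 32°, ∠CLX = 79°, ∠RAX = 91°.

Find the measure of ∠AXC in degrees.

1. ∠ARX = 32°  [same arc XA]
2. ∠ALR = 79°  [vertical angles at L]
3. ∠AXR = 57°  [△XRA]
4. ∠ALX = 101°  [linear pair at L on XR]
5. ∠CAX = 22°  [△XLA]
6. ∠AXC = 126°  [△XCA]

∠AXC = 126°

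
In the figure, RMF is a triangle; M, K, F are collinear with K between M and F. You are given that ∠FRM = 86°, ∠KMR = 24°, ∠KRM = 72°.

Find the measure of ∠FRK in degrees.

∠FRK = 14°

1. ∠MKR = 84°  [△RMK]
2. ∠FMR = 24°  [K on ray MF]
3. ∠FKR = 96°  [linear pair at K on MF]
4. ∠MFR = 70°  [△RMF]
5. ∠KFR = 70°  [K on ray FM]
6. ∠FRK = 14°  [△RKF]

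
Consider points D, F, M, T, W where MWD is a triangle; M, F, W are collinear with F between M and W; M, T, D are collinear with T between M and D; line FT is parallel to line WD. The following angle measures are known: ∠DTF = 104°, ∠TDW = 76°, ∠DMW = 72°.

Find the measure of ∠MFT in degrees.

1. ∠FTM = 76°  [linear pair at T on MD]
2. ∠FMT = 72°  [F on MW, T on MD]
3. ∠MFT = 32°  [△MFT]

∠MFT = 32°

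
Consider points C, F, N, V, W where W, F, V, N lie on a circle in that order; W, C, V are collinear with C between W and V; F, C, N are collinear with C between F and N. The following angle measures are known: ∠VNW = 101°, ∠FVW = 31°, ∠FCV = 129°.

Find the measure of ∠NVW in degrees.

∠NVW = 59°

1. ∠FNW = 31°  [same arc WF]
2. ∠NCW = 129°  [vertical angles at C]
3. ∠NWV = 20°  [△WCN]
4. ∠NVW = 59°  [△WVN]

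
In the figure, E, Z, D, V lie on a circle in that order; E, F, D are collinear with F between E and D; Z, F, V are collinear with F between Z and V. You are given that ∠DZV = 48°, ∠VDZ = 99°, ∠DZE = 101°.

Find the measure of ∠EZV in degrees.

1. ∠DEV = 48°  [same arc DV]
2. ∠DVE = 79°  [cyclic EZDV, opposite ∠Z+∠V]
3. ∠EDV = 53°  [△EDV]
4. ∠EZV = 53°  [same arc EV]

∠EZV = 53°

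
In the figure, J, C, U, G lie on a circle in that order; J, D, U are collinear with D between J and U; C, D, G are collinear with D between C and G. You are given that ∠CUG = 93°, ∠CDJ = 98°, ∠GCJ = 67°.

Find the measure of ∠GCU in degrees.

∠GCU = 72°

1. ∠GDU = 98°  [vertical angles at D]
2. ∠GUJ = 67°  [same arc JG]
3. ∠CGU = 15°  [△UDG]
4. ∠GCU = 72°  [△CUG]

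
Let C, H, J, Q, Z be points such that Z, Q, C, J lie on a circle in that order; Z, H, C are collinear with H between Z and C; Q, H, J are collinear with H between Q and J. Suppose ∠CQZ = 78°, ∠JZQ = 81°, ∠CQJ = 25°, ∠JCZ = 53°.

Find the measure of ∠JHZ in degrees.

∠JHZ = 109°

1. ∠JCQ = 99°  [cyclic ZQCJ, opposite ∠Z+∠C]
2. ∠CJQ = 56°  [△QCJ]
3. ∠CHJ = 71°  [△CHJ]
4. ∠JHZ = 109°  [linear pair at H on ZC]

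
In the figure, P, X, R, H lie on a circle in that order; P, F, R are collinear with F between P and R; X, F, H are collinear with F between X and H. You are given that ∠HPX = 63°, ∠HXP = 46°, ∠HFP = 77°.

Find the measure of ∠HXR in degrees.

1. ∠PHX = 71°  [△PXH]
2. ∠RFX = 77°  [vertical angles at F]
3. ∠PRX = 71°  [same arc PX]
4. ∠HXR = 32°  [△XFR]

∠HXR = 32°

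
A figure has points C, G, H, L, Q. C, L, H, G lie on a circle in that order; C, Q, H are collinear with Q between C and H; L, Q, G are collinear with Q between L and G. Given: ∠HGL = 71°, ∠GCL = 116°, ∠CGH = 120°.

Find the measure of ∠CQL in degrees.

∠CQL = 94°

1. ∠HCL = 71°  [same arc LH]
2. ∠GHL = 64°  [cyclic CLHG, opposite ∠C+∠H]
3. ∠CLH = 60°  [cyclic CLHG, opposite ∠L+∠G]
4. ∠CHL = 49°  [△CLH]
5. ∠GLH = 45°  [△LHG]
6. ∠HQL = 86°  [△LQH]
7. ∠CQL = 94°  [linear pair at Q on CH]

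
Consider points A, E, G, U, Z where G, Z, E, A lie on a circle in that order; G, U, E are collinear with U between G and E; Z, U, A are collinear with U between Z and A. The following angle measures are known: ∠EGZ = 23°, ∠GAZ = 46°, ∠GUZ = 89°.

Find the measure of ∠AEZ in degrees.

1. ∠AZG = 68°  [△GUZ]
2. ∠AGZ = 66°  [△GZA]
3. ∠AEZ = 114°  [cyclic GZEA, opposite ∠G+∠E]

∠AEZ = 114°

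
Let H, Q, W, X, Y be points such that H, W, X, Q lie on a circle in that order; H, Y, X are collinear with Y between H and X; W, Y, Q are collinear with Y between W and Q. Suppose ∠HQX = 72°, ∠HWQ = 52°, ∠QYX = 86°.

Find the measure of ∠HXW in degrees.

∠HXW = 30°

1. ∠HXQ = 52°  [same arc HQ]
2. ∠HYW = 86°  [vertical angles at Y]
3. ∠QHX = 56°  [△HXQ]
4. ∠WYX = 94°  [linear pair at Y on HX]
5. ∠QWX = 56°  [same arc XQ]
6. ∠HXW = 30°  [△WYX]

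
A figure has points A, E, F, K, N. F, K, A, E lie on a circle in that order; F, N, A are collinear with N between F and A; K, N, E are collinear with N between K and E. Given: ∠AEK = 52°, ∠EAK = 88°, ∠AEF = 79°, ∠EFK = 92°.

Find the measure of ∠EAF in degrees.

1. ∠AKE = 40°  [△KAE]
2. ∠AFE = 40°  [same arc AE]
3. ∠EAF = 61°  [△FAE]

∠EAF = 61°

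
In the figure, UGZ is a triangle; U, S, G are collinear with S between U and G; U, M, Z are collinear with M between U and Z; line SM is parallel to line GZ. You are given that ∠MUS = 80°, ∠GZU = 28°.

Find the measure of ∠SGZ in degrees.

∠SGZ = 72°

1. ∠GUZ = 80°  [S on UG, M on UZ]
2. ∠UGZ = 72°  [△UGZ]
3. ∠SGZ = 72°  [S on ray GU]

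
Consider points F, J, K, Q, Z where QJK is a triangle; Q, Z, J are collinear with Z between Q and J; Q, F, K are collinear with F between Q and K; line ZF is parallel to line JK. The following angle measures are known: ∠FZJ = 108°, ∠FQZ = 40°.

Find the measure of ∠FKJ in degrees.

∠FKJ = 68°

1. ∠FZQ = 72°  [linear pair at Z on QJ]
2. ∠QFZ = 68°  [△QZF]
3. ∠KFZ = 112°  [linear pair at F on QK]
4. ∠FKJ = 68°  [ZF∥JK, co-interior at K–F]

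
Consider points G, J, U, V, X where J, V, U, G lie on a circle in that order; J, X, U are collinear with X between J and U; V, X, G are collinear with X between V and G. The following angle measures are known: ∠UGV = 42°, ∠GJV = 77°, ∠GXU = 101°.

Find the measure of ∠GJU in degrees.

1. ∠GUV = 103°  [cyclic JVUG, opposite ∠J+∠U]
2. ∠GVU = 35°  [△VUG]
3. ∠GJU = 35°  [same arc UG]

∠GJU = 35°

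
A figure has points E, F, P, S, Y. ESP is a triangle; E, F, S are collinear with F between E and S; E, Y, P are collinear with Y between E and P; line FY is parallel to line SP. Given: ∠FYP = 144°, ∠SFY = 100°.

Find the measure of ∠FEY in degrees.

1. ∠EYF = 36°  [linear pair at Y on EP]
2. ∠EFY = 80°  [linear pair at F on ES]
3. ∠FEY = 64°  [△EFY]

∠FEY = 64°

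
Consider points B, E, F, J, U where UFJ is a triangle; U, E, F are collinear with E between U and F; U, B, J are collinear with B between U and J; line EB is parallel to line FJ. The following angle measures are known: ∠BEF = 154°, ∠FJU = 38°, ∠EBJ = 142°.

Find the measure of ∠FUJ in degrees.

1. ∠BEU = 26°  [linear pair at E on UF]
2. ∠EBU = 38°  [EB∥FJ, corresponding at B]
3. ∠BUE = 116°  [△UEB]
4. ∠FUJ = 116°  [E on UF, B on UJ]

∠FUJ = 116°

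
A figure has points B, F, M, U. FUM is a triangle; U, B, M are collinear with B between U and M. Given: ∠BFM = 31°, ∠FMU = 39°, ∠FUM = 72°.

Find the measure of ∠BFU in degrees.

1. ∠BMF = 39°  [B on ray MU]
2. ∠BUF = 72°  [B on ray UM]
3. ∠FBM = 110°  [△FBM]
4. ∠FBU = 70°  [linear pair at B on UM]
5. ∠BFU = 38°  [△FUB]

∠BFU = 38°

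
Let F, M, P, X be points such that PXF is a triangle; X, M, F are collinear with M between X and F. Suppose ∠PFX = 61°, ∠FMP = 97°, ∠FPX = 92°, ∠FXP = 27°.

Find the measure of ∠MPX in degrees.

1. ∠PMX = 83°  [linear pair at M on XF]
2. ∠MXP = 27°  [M on ray XF]
3. ∠MPX = 70°  [△PXM]

∠MPX = 70°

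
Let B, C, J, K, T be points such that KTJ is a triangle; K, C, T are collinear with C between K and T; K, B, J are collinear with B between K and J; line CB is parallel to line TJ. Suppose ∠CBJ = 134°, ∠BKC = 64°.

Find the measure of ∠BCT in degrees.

∠BCT = 110°

1. ∠CBK = 46°  [linear pair at B on KJ]
2. ∠BCK = 70°  [△KCB]
3. ∠BCT = 110°  [linear pair at C on KT]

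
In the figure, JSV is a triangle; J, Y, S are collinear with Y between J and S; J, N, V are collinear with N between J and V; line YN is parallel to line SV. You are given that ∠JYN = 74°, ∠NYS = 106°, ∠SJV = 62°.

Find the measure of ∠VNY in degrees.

1. ∠JSV = 74°  [YN∥SV, corresponding at Y]
2. ∠JVS = 44°  [△JSV]
3. ∠JNY = 44°  [YN∥SV, corresponding at N]
4. ∠VNY = 136°  [linear pair at N on JV]

∠VNY = 136°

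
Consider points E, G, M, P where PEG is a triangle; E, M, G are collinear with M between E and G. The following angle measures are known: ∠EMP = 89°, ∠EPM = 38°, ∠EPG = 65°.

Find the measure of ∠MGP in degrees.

1. ∠MEP = 53°  [△PEM]
2. ∠GEP = 53°  [M on ray EG]
3. ∠EGP = 62°  [△PEG]
4. ∠MGP = 62°  [M on ray GE]

∠MGP = 62°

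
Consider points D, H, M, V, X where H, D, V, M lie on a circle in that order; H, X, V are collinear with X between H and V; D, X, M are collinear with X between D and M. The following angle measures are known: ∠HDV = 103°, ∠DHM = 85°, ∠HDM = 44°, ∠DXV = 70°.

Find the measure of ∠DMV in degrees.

1. ∠HVM = 44°  [same arc HM]
2. ∠HXM = 70°  [vertical angles at X]
3. ∠MXV = 110°  [linear pair at X on HV]
4. ∠DMV = 26°  [△VXM]

∠DMV = 26°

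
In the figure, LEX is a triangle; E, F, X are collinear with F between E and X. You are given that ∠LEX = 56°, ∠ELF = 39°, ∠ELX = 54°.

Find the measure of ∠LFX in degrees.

1. ∠FEL = 56°  [F on ray EX]
2. ∠EFL = 85°  [△LEF]
3. ∠LFX = 95°  [linear pair at F on EX]

∠LFX = 95°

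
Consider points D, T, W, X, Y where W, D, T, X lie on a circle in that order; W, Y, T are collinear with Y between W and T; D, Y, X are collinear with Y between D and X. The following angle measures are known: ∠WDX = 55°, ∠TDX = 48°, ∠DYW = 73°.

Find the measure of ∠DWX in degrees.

1. ∠WTX = 55°  [same arc WX]
2. ∠TYX = 73°  [vertical angles at Y]
3. ∠DXT = 52°  [△TYX]
4. ∠DTX = 80°  [△DTX]
5. ∠DWX = 100°  [cyclic WDTX, opposite ∠W+∠T]

∠DWX = 100°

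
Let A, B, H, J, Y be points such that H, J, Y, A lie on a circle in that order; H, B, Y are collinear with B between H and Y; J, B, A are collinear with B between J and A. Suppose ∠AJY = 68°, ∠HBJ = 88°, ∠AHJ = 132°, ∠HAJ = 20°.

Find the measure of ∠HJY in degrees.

1. ∠AJH = 28°  [△HJA]
2. ∠HYJ = 20°  [same arc HJ]
3. ∠JHY = 64°  [△HBJ]
4. ∠HJY = 96°  [△HJY]

∠HJY = 96°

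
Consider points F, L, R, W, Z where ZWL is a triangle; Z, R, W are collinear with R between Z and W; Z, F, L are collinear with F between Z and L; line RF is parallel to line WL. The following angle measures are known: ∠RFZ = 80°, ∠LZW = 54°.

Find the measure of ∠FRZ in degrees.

1. ∠WLZ = 80°  [RF∥WL, corresponding at F]
2. ∠LWZ = 46°  [△ZWL]
3. ∠FRZ = 46°  [RF∥WL, corresponding at R]

∠FRZ = 46°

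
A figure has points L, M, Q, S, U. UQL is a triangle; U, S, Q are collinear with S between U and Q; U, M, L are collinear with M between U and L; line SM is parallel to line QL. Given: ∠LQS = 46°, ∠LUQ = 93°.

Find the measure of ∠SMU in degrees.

1. ∠LQU = 46°  [S on ray QU]
2. ∠QLU = 41°  [△UQL]
3. ∠SMU = 41°  [SM∥QL, corresponding at M]

∠SMU = 41°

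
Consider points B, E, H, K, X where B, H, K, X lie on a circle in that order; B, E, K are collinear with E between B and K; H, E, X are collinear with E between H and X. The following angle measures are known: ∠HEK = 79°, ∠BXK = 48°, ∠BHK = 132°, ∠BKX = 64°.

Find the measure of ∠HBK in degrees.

1. ∠BEH = 101°  [linear pair at E on BK]
2. ∠BHX = 64°  [same arc BX]
3. ∠HBK = 15°  [△BEH]

∠HBK = 15°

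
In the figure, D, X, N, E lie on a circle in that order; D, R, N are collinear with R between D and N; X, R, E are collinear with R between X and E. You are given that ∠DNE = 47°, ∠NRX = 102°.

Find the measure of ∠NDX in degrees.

1. ∠DXE = 47°  [same arc DE]
2. ∠DRX = 78°  [linear pair at R on DN]
3. ∠NDX = 55°  [△DRX]

∠NDX = 55°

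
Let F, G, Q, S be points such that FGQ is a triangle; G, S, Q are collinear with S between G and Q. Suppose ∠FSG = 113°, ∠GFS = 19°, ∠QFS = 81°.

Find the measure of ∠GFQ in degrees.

1. ∠FGS = 48°  [△FGS]
2. ∠FSQ = 67°  [linear pair at S on GQ]
3. ∠FQS = 32°  [△FSQ]
4. ∠FGQ = 48°  [S on ray GQ]
5. ∠FQG = 32°  [S on ray QG]
6. ∠GFQ = 100°  [△FGQ]

∠GFQ = 100°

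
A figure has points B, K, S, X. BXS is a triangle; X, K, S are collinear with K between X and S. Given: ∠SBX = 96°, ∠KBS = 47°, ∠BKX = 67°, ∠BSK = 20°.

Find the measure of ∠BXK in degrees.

∠BXK = 64°

1. ∠BSX = 20°  [K on ray SX]
2. ∠BXS = 64°  [△BXS]
3. ∠BXK = 64°  [K on ray XS]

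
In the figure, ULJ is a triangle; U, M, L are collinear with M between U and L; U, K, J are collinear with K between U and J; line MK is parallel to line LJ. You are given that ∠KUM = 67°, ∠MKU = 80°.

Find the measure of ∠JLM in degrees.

1. ∠KMU = 33°  [△UMK]
2. ∠KML = 147°  [linear pair at M on UL]
3. ∠JLM = 33°  [MK∥LJ, co-interior at L–M]

∠JLM = 33°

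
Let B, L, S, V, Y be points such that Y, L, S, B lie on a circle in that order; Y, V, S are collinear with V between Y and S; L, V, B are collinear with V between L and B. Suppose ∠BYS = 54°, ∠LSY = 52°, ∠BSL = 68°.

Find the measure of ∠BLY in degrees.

1. ∠LBY = 52°  [same arc YL]
2. ∠BYL = 112°  [cyclic YLSB, opposite ∠Y+∠S]
3. ∠BLY = 16°  [△YLB]

∠BLY = 16°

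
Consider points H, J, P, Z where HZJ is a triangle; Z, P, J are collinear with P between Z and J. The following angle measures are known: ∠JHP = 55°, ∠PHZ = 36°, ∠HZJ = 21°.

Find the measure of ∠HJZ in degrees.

1. ∠HZP = 21°  [P on ray ZJ]
2. ∠HPZ = 123°  [△HZP]
3. ∠HPJ = 57°  [linear pair at P on ZJ]
4. ∠HJP = 68°  [△HPJ]
5. ∠HJZ = 68°  [P on ray JZ]

∠HJZ = 68°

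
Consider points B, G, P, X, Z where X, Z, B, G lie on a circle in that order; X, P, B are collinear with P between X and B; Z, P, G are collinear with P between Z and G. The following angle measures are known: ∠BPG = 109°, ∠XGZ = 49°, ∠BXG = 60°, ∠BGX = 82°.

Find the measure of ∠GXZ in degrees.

∠GXZ = 93°

1. ∠GBX = 38°  [△XBG]
2. ∠GZX = 38°  [same arc XG]
3. ∠GXZ = 93°  [△XZG]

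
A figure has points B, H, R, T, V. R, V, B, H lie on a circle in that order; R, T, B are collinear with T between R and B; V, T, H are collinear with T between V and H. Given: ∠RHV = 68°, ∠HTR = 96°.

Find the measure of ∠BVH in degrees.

∠BVH = 16°

1. ∠RBV = 68°  [same arc RV]
2. ∠BTV = 96°  [vertical angles at T]
3. ∠BVH = 16°  [△VTB]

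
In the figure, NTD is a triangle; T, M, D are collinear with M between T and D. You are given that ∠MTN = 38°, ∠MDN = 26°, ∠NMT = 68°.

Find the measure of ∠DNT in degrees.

1. ∠DTN = 38°  [M on ray TD]
2. ∠NDT = 26°  [M on ray DT]
3. ∠DNT = 116°  [△NTD]

∠DNT = 116°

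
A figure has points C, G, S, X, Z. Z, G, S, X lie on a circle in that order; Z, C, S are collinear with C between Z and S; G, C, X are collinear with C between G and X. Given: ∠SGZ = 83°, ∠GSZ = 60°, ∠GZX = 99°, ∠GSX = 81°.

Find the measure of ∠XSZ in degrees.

∠XSZ = 21°

1. ∠GXZ = 60°  [same arc ZG]
2. ∠XGZ = 21°  [△ZGX]
3. ∠XSZ = 21°  [same arc ZX]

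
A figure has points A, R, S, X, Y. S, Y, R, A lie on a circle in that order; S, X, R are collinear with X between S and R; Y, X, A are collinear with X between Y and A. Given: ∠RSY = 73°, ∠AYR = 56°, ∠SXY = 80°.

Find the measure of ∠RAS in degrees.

1. ∠RAY = 73°  [same arc YR]
2. ∠ASR = 56°  [same arc RA]
3. ∠AXR = 80°  [vertical angles at X]
4. ∠ARS = 27°  [△RXA]
5. ∠RAS = 97°  [△SRA]

∠RAS = 97°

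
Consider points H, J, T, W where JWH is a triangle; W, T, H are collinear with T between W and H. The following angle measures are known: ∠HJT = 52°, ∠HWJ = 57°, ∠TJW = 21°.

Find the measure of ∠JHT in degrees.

∠JHT = 50°

1. ∠JWT = 57°  [T on ray WH]
2. ∠JTW = 102°  [△JWT]
3. ∠HTJ = 78°  [linear pair at T on WH]
4. ∠JHT = 50°  [△JTH]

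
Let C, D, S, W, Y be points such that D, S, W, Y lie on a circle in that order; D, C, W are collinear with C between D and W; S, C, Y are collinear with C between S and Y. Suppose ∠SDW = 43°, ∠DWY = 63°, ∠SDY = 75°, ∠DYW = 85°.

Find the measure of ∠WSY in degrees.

∠WSY = 32°

1. ∠SYW = 43°  [same arc SW]
2. ∠SWY = 105°  [cyclic DSWY, opposite ∠D+∠W]
3. ∠WSY = 32°  [△SWY]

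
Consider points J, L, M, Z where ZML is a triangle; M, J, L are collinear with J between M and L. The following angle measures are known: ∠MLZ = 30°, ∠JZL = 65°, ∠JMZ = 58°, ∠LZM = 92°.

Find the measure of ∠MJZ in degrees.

∠MJZ = 95°

1. ∠JLZ = 30°  [J on ray LM]
2. ∠LJZ = 85°  [△ZJL]
3. ∠MJZ = 95°  [linear pair at J on ML]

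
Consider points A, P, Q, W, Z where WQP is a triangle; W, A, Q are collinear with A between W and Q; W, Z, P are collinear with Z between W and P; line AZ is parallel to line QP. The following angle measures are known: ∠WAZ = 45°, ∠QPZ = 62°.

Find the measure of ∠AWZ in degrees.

∠AWZ = 73°

1. ∠PQW = 45°  [AZ∥QP, corresponding at A]
2. ∠QPW = 62°  [Z on ray PW]
3. ∠PWQ = 73°  [△WQP]
4. ∠AWZ = 73°  [A on WQ, Z on WP]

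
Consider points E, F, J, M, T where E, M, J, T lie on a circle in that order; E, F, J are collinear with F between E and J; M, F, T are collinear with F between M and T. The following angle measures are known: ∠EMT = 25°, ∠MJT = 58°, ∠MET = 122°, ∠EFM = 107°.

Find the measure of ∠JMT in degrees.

∠JMT = 74°

1. ∠ETM = 33°  [△EMT]
2. ∠JFM = 73°  [linear pair at F on EJ]
3. ∠EJM = 33°  [same arc EM]
4. ∠JMT = 74°  [△MFJ]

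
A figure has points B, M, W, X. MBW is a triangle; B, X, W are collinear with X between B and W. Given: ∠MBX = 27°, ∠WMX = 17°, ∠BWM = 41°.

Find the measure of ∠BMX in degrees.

1. ∠MWX = 41°  [X on ray WB]
2. ∠MXW = 122°  [△MXW]
3. ∠BXM = 58°  [linear pair at X on BW]
4. ∠BMX = 95°  [△MBX]

∠BMX = 95°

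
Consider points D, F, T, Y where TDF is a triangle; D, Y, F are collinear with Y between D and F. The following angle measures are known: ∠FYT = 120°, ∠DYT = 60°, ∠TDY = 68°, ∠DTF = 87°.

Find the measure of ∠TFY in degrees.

1. ∠FDT = 68°  [Y on ray DF]
2. ∠DFT = 25°  [△TDF]
3. ∠TFY = 25°  [Y on ray FD]

∠TFY = 25°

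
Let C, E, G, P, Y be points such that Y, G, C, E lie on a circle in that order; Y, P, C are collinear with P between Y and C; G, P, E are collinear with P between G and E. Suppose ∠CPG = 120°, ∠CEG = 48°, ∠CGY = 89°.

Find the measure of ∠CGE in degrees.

∠CGE = 17°

1. ∠CYG = 48°  [same arc GC]
2. ∠GCY = 43°  [△YGC]
3. ∠CGE = 17°  [△GPC]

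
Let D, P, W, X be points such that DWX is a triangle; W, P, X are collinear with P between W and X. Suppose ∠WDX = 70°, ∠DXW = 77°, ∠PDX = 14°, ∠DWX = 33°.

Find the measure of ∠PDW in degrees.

1. ∠DXP = 77°  [P on ray XW]
2. ∠DPX = 89°  [△DPX]
3. ∠DWP = 33°  [P on ray WX]
4. ∠DPW = 91°  [linear pair at P on WX]
5. ∠PDW = 56°  [△DWP]

∠PDW = 56°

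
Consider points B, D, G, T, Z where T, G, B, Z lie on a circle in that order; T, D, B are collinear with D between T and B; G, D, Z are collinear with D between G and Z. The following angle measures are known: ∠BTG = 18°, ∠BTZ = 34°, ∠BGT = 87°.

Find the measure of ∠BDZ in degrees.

1. ∠BZG = 18°  [same arc GB]
2. ∠BZT = 93°  [cyclic TGBZ, opposite ∠G+∠Z]
3. ∠TBZ = 53°  [△TBZ]
4. ∠BDZ = 109°  [△BDZ]

∠BDZ = 109°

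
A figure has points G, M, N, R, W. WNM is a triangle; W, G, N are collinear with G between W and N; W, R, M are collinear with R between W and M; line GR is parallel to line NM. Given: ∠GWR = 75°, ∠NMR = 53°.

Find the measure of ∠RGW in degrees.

∠RGW = 52°

1. ∠MWN = 75°  [G on WN, R on WM]
2. ∠NMW = 53°  [R on ray MW]
3. ∠MNW = 52°  [△WNM]
4. ∠RGW = 52°  [GR∥NM, corresponding at G]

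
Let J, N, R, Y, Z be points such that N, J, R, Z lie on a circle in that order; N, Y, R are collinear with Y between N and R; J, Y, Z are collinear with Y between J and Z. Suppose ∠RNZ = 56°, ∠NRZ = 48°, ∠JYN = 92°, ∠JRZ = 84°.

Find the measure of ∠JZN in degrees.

∠JZN = 36°

1. ∠NJZ = 48°  [same arc NZ]
2. ∠JNZ = 96°  [cyclic NJRZ, opposite ∠N+∠R]
3. ∠JZN = 36°  [△NJZ]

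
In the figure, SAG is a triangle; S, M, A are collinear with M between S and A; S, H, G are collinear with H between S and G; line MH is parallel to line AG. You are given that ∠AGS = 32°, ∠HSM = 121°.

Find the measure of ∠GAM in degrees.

∠GAM = 27°

1. ∠MHS = 32°  [MH∥AG, corresponding at H]
2. ∠HMS = 27°  [△SMH]
3. ∠AMH = 153°  [linear pair at M on SA]
4. ∠GAM = 27°  [MH∥AG, co-interior at A–M]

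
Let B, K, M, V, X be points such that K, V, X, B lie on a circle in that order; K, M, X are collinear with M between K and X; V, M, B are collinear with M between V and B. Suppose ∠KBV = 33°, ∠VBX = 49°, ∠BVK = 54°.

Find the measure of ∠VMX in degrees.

1. ∠VKX = 49°  [same arc VX]
2. ∠KMV = 77°  [△KMV]
3. ∠VMX = 103°  [linear pair at M on KX]

∠VMX = 103°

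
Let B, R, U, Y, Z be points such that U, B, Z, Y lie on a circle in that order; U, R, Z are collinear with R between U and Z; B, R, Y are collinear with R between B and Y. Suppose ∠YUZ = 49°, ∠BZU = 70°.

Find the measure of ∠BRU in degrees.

∠BRU = 119°

1. ∠YBZ = 49°  [same arc ZY]
2. ∠BRZ = 61°  [△BRZ]
3. ∠BRU = 119°  [linear pair at R on UZ]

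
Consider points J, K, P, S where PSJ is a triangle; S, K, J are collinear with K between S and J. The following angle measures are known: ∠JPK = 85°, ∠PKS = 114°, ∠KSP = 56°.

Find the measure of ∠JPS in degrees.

∠JPS = 95°

1. ∠JKP = 66°  [linear pair at K on SJ]
2. ∠JSP = 56°  [K on ray SJ]
3. ∠KJP = 29°  [△PKJ]
4. ∠PJS = 29°  [K on ray JS]
5. ∠JPS = 95°  [△PSJ]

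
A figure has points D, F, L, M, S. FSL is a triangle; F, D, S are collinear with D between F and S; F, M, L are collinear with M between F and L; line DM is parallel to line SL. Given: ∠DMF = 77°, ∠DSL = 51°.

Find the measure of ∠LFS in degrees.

1. ∠FLS = 77°  [DM∥SL, corresponding at M]
2. ∠FSL = 51°  [D on ray SF]
3. ∠LFS = 52°  [△FSL]

∠LFS = 52°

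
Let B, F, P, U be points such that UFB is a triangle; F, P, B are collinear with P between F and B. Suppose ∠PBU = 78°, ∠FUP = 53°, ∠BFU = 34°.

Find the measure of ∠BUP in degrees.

1. ∠PFU = 34°  [P on ray FB]
2. ∠FPU = 93°  [△UFP]
3. ∠BPU = 87°  [linear pair at P on FB]
4. ∠BUP = 15°  [△UPB]

∠BUP = 15°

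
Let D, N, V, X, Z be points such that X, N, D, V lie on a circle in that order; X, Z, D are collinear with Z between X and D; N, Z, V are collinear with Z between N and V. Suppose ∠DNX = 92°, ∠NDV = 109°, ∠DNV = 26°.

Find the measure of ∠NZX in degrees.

1. ∠DVX = 88°  [cyclic XNDV, opposite ∠N+∠V]
2. ∠DVN = 45°  [△NDV]
3. ∠DXV = 26°  [same arc DV]
4. ∠VDX = 66°  [△XDV]
5. ∠DXN = 45°  [same arc ND]
6. ∠VNX = 66°  [same arc XV]
7. ∠NZX = 69°  [△XZN]

∠NZX = 69°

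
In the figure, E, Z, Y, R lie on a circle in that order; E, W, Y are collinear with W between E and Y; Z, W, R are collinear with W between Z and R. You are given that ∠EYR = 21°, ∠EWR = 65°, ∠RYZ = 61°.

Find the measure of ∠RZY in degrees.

∠RZY = 75°

1. ∠RWY = 115°  [linear pair at W on EY]
2. ∠YRZ = 44°  [△YWR]
3. ∠RZY = 75°  [△ZYR]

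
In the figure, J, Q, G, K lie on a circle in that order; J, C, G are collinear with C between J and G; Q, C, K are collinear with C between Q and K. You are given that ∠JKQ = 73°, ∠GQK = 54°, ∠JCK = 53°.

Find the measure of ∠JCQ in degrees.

∠JCQ = 127°

1. ∠JGQ = 73°  [same arc JQ]
2. ∠GCQ = 53°  [△QCG]
3. ∠JCQ = 127°  [linear pair at C on JG]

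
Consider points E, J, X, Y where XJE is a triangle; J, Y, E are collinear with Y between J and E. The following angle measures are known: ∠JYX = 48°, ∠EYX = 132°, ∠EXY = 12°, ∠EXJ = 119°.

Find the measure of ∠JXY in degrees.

1. ∠XEY = 36°  [△XYE]
2. ∠JEX = 36°  [Y on ray EJ]
3. ∠EJX = 25°  [△XJE]
4. ∠XJY = 25°  [Y on ray JE]
5. ∠JXY = 107°  [△XJY]

∠JXY = 107°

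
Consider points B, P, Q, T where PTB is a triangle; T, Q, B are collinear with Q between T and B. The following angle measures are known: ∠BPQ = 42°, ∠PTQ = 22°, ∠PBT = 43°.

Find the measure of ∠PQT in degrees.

1. ∠PBQ = 43°  [Q on ray BT]
2. ∠BQP = 95°  [△PQB]
3. ∠PQT = 85°  [linear pair at Q on TB]

∠PQT = 85°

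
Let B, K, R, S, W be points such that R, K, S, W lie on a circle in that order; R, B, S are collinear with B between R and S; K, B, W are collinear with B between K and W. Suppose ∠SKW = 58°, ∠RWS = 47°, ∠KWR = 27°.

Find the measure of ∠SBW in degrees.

1. ∠SRW = 58°  [same arc SW]
2. ∠RBW = 95°  [△RBW]
3. ∠SBW = 85°  [linear pair at B on RS]

∠SBW = 85°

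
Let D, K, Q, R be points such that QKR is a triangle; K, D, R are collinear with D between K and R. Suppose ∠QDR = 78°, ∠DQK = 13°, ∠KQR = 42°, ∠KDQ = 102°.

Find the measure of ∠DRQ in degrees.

1. ∠DKQ = 65°  [△QKD]
2. ∠QKR = 65°  [D on ray KR]
3. ∠KRQ = 73°  [△QKR]
4. ∠DRQ = 73°  [D on ray RK]

∠DRQ = 73°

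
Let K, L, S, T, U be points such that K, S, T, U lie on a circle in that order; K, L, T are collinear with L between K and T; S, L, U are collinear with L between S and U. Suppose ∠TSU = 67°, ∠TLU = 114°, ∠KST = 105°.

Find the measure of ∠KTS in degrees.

1. ∠TKU = 67°  [same arc TU]
2. ∠KLU = 66°  [linear pair at L on KT]
3. ∠KUS = 47°  [△KLU]
4. ∠KTS = 47°  [same arc KS]

∠KTS = 47°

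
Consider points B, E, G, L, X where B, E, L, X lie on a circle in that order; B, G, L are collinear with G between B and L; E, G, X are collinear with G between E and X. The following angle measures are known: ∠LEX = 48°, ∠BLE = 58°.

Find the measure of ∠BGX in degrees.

∠BGX = 74°

1. ∠LBX = 48°  [same arc LX]
2. ∠BXE = 58°  [same arc BE]
3. ∠BGX = 74°  [△BGX]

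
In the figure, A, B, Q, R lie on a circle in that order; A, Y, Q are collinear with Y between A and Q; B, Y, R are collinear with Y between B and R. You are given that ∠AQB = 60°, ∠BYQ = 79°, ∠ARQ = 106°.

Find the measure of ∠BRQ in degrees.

∠BRQ = 46°

1. ∠ARB = 60°  [same arc AB]
2. ∠AYR = 79°  [vertical angles at Y]
3. ∠QAR = 41°  [△AYR]
4. ∠QYR = 101°  [linear pair at Y on AQ]
5. ∠AQR = 33°  [△AQR]
6. ∠BRQ = 46°  [△QYR]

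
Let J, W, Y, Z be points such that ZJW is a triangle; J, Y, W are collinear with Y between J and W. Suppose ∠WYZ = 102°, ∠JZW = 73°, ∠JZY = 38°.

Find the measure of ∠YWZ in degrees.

1. ∠JYZ = 78°  [linear pair at Y on JW]
2. ∠YJZ = 64°  [△ZJY]
3. ∠WJZ = 64°  [Y on ray JW]
4. ∠JWZ = 43°  [△ZJW]
5. ∠YWZ = 43°  [Y on ray WJ]

∠YWZ = 43°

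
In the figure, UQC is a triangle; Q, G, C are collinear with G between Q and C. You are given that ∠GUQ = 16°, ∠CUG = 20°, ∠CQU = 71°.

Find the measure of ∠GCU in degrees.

∠GCU = 73°

1. ∠GQU = 71°  [G on ray QC]
2. ∠QGU = 93°  [△UQG]
3. ∠CGU = 87°  [linear pair at G on QC]
4. ∠GCU = 73°  [△UGC]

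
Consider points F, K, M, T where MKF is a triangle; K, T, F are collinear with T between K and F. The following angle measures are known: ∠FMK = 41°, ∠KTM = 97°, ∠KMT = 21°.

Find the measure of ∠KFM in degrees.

∠KFM = 77°

1. ∠MKT = 62°  [△MKT]
2. ∠FKM = 62°  [T on ray KF]
3. ∠KFM = 77°  [△MKF]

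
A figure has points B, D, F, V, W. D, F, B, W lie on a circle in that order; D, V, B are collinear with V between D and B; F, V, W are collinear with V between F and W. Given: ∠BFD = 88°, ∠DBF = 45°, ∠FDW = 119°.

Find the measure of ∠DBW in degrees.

1. ∠DWF = 45°  [same arc DF]
2. ∠DFW = 16°  [△DFW]
3. ∠DBW = 16°  [same arc DW]

∠DBW = 16°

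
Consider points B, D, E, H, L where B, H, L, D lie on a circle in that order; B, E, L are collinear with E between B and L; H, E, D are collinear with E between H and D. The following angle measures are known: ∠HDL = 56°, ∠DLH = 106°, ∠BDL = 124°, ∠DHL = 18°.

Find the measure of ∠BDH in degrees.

∠BDH = 68°

1. ∠HBL = 56°  [same arc HL]
2. ∠BHL = 56°  [cyclic BHLD, opposite ∠H+∠D]
3. ∠BLH = 68°  [△BHL]
4. ∠BDH = 68°  [same arc BH]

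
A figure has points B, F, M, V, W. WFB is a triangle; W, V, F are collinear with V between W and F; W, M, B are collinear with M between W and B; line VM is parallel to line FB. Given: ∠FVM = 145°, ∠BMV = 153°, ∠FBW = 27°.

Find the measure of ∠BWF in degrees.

∠BWF = 118°

1. ∠MVW = 35°  [linear pair at V on WF]
2. ∠VMW = 27°  [linear pair at M on WB]
3. ∠MWV = 118°  [△WVM]
4. ∠BWF = 118°  [V on WF, M on WB]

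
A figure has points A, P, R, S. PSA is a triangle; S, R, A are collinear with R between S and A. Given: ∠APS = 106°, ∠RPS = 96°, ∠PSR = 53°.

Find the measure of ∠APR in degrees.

∠APR = 10°

1. ∠PRS = 31°  [△PSR]
2. ∠ASP = 53°  [R on ray SA]
3. ∠ARP = 149°  [linear pair at R on SA]
4. ∠PAS = 21°  [△PSA]
5. ∠PAR = 21°  [R on ray AS]
6. ∠APR = 10°  [△PRA]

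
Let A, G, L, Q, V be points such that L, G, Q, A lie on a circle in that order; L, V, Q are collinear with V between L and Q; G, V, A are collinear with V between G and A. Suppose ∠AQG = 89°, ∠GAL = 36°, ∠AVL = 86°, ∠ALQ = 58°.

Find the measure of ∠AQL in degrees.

∠AQL = 53°

1. ∠ALG = 91°  [cyclic LGQA, opposite ∠L+∠Q]
2. ∠AGL = 53°  [△LGA]
3. ∠AQL = 53°  [same arc LA]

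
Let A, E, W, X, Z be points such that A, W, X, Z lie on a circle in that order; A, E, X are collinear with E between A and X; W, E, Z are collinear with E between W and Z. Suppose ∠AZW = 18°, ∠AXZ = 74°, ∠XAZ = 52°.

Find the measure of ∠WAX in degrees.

1. ∠AXW = 18°  [same arc AW]
2. ∠AZX = 54°  [△AXZ]
3. ∠AWX = 126°  [cyclic AWXZ, opposite ∠W+∠Z]
4. ∠WAX = 36°  [△AWX]

∠WAX = 36°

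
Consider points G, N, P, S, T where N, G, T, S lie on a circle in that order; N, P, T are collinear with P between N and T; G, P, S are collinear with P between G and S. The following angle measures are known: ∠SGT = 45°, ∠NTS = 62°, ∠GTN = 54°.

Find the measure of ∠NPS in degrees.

1. ∠SNT = 45°  [same arc TS]
2. ∠GSN = 54°  [same arc NG]
3. ∠NPS = 81°  [△NPS]

∠NPS = 81°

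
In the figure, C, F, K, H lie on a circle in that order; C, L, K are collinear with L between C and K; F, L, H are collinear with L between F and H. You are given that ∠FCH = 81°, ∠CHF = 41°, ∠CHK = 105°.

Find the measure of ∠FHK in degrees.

1. ∠CKF = 41°  [same arc CF]
2. ∠CFK = 75°  [cyclic CFKH, opposite ∠F+∠H]
3. ∠FCK = 64°  [△CFK]
4. ∠FHK = 64°  [same arc FK]

∠FHK = 64°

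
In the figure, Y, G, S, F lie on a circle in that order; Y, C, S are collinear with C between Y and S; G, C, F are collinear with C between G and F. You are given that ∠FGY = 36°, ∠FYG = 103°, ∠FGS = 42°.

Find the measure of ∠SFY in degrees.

1. ∠FSY = 36°  [same arc YF]
2. ∠FYS = 42°  [same arc SF]
3. ∠SFY = 102°  [△YSF]

∠SFY = 102°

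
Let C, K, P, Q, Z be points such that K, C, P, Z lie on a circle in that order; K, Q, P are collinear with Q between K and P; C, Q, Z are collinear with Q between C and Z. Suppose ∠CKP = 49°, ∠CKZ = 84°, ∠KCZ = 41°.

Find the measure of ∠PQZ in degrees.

∠PQZ = 90°

1. ∠CZP = 49°  [same arc CP]
2. ∠KPZ = 41°  [same arc KZ]
3. ∠PQZ = 90°  [△PQZ]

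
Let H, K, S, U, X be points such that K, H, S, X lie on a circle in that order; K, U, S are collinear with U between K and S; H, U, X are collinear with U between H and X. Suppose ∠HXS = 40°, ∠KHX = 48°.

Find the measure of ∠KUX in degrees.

∠KUX = 88°

1. ∠KSX = 48°  [same arc KX]
2. ∠SUX = 92°  [△SUX]
3. ∠KUX = 88°  [linear pair at U on KS]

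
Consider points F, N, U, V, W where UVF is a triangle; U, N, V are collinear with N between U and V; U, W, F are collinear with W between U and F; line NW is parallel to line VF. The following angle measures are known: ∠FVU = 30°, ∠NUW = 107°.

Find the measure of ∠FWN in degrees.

1. ∠UNW = 30°  [NW∥VF, corresponding at N]
2. ∠NWU = 43°  [△UNW]
3. ∠FWN = 137°  [linear pair at W on UF]

∠FWN = 137°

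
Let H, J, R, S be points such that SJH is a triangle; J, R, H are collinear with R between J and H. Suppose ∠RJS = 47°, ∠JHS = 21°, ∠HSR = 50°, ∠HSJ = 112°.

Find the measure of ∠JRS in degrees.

∠JRS = 71°

1. ∠RHS = 21°  [R on ray HJ]
2. ∠HRS = 109°  [△SRH]
3. ∠JRS = 71°  [linear pair at R on JH]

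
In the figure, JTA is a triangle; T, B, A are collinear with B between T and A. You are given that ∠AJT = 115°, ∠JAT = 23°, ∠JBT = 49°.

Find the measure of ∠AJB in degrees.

1. ∠BAJ = 23°  [B on ray AT]
2. ∠ABJ = 131°  [linear pair at B on TA]
3. ∠AJB = 26°  [△JBA]

∠AJB = 26°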